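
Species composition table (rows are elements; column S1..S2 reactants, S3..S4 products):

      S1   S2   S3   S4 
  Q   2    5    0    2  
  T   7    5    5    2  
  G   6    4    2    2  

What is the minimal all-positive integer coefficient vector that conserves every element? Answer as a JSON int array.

Q: 1·2+2·5 = 12 | 1·0+6·2 = 12
T: 1·7+2·5 = 17 | 1·5+6·2 = 17
G: 1·6+2·4 = 14 | 1·2+6·2 = 14
gcd(1,2,1,6) = 1

Coefficients: [1, 2, 1, 6]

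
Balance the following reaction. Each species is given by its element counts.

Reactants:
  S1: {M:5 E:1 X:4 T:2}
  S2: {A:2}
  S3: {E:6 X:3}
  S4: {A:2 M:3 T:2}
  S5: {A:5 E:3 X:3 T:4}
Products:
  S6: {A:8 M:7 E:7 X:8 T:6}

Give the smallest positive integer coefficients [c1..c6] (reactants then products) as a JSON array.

A: 3·0+5·2+2·0+2·2+2·5 = 24 | 3·8 = 24
M: 3·5+5·0+2·0+2·3+2·0 = 21 | 3·7 = 21
E: 3·1+5·0+2·6+2·0+2·3 = 21 | 3·7 = 21
X: 3·4+5·0+2·3+2·0+2·3 = 24 | 3·8 = 24
T: 3·2+5·0+2·0+2·2+2·4 = 18 | 3·6 = 18
gcd(3,5,2,2,2,3) = 1

Coefficients: [3, 5, 2, 2, 2, 3]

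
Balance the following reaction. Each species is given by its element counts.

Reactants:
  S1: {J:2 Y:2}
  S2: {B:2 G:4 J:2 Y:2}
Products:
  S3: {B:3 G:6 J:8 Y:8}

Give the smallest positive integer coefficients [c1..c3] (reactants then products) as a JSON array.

Coefficients: [5, 3, 2]

B: 5·0+3·2 = 6 | 2·3 = 6
G: 5·0+3·4 = 12 | 2·6 = 12
J: 5·2+3·2 = 16 | 2·8 = 16
Y: 5·2+3·2 = 16 | 2·8 = 16
gcd(5,3,2) = 1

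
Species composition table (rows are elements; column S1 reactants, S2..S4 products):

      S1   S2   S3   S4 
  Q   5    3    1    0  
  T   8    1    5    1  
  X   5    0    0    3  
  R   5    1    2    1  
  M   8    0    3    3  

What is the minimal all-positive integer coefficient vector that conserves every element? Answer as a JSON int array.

Coefficients: [3, 4, 3, 5]

Q: 3·5 = 15 | 4·3+3·1+5·0 = 15
T: 3·8 = 24 | 4·1+3·5+5·1 = 24
X: 3·5 = 15 | 4·0+3·0+5·3 = 15
R: 3·5 = 15 | 4·1+3·2+5·1 = 15
M: 3·8 = 24 | 4·0+3·3+5·3 = 24
gcd(3,4,3,5) = 1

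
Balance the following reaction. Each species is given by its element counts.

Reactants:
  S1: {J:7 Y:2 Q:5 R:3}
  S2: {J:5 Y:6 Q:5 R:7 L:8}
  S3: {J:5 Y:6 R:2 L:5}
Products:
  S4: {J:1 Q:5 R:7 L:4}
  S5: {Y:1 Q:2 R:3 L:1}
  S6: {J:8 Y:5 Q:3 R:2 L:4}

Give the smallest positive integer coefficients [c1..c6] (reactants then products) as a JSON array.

Coefficients: [3, 3, 1, 1, 5, 5]

J: 3·7+3·5+1·5 = 41 | 1·1+5·0+5·8 = 41
Y: 3·2+3·6+1·6 = 30 | 1·0+5·1+5·5 = 30
Q: 3·5+3·5+1·0 = 30 | 1·5+5·2+5·3 = 30
R: 3·3+3·7+1·2 = 32 | 1·7+5·3+5·2 = 32
L: 3·0+3·8+1·5 = 29 | 1·4+5·1+5·4 = 29
gcd(3,3,1,1,5,5) = 1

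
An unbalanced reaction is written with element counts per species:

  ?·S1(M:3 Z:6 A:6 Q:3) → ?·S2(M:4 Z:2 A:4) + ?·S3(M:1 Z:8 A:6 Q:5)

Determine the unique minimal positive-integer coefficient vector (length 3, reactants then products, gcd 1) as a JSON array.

Coefficients: [5, 3, 3]

M: 5·3 = 15 | 3·4+3·1 = 15
Z: 5·6 = 30 | 3·2+3·8 = 30
A: 5·6 = 30 | 3·4+3·6 = 30
Q: 5·3 = 15 | 3·0+3·5 = 15
gcd(5,3,3) = 1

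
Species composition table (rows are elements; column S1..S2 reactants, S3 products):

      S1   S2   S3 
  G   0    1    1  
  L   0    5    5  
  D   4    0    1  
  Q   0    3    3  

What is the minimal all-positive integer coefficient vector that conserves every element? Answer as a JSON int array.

Coefficients: [1, 4, 4]

G: 1·0+4·1 = 4 | 4·1 = 4
L: 1·0+4·5 = 20 | 4·5 = 20
D: 1·4+4·0 = 4 | 4·1 = 4
Q: 1·0+4·3 = 12 | 4·3 = 12
gcd(1,4,4) = 1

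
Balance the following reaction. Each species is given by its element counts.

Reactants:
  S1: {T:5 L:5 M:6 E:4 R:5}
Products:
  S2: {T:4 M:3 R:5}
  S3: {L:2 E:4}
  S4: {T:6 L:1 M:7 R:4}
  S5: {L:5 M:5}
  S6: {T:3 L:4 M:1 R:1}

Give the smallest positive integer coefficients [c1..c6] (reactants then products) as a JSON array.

Coefficients: [5, 4, 5, 1, 2, 1]

T: 5·5 = 25 | 4·4+5·0+1·6+2·0+1·3 = 25
L: 5·5 = 25 | 4·0+5·2+1·1+2·5+1·4 = 25
M: 5·6 = 30 | 4·3+5·0+1·7+2·5+1·1 = 30
E: 5·4 = 20 | 4·0+5·4+1·0+2·0+1·0 = 20
R: 5·5 = 25 | 4·5+5·0+1·4+2·0+1·1 = 25
gcd(5,4,5,1,2,1) = 1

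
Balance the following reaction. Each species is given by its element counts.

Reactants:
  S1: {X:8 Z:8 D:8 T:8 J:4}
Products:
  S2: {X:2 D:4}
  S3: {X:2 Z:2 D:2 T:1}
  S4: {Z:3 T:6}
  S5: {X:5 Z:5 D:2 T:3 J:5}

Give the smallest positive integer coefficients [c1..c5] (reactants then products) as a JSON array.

Coefficients: [5, 6, 4, 4, 4]

X: 5·8 = 40 | 6·2+4·2+4·0+4·5 = 40
Z: 5·8 = 40 | 6·0+4·2+4·3+4·5 = 40
D: 5·8 = 40 | 6·4+4·2+4·0+4·2 = 40
T: 5·8 = 40 | 6·0+4·1+4·6+4·3 = 40
J: 5·4 = 20 | 6·0+4·0+4·0+4·5 = 20
gcd(5,6,4,4,4) = 1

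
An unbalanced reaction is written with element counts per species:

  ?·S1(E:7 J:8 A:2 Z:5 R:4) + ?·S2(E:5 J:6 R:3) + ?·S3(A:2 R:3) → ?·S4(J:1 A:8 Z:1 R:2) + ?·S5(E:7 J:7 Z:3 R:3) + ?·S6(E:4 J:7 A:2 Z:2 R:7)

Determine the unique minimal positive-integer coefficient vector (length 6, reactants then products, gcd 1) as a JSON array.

Coefficients: [4, 3, 2, 1, 5, 2]

E: 4·7+3·5+2·0 = 43 | 1·0+5·7+2·4 = 43
J: 4·8+3·6+2·0 = 50 | 1·1+5·7+2·7 = 50
A: 4·2+3·0+2·2 = 12 | 1·8+5·0+2·2 = 12
Z: 4·5+3·0+2·0 = 20 | 1·1+5·3+2·2 = 20
R: 4·4+3·3+2·3 = 31 | 1·2+5·3+2·7 = 31
gcd(4,3,2,1,5,2) = 1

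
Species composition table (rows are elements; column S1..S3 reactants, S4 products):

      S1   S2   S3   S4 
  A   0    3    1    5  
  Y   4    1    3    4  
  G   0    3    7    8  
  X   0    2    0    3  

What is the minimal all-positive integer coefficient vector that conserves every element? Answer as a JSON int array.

Coefficients: [1, 6, 2, 4]

A: 1·0+6·3+2·1 = 20 | 4·5 = 20
Y: 1·4+6·1+2·3 = 16 | 4·4 = 16
G: 1·0+6·3+2·7 = 32 | 4·8 = 32
X: 1·0+6·2+2·0 = 12 | 4·3 = 12
gcd(1,6,2,4) = 1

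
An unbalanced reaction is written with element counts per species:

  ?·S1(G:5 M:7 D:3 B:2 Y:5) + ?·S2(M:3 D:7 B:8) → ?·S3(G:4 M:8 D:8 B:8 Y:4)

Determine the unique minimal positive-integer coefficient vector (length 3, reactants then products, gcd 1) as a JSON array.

G: 4·5+4·0 = 20 | 5·4 = 20
M: 4·7+4·3 = 40 | 5·8 = 40
D: 4·3+4·7 = 40 | 5·8 = 40
B: 4·2+4·8 = 40 | 5·8 = 40
Y: 4·5+4·0 = 20 | 5·4 = 20
gcd(4,4,5) = 1

Coefficients: [4, 4, 5]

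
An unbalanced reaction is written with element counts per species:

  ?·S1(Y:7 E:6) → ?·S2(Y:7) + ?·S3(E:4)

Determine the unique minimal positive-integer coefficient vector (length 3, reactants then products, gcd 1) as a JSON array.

Y: 2·7 = 14 | 2·7+3·0 = 14
E: 2·6 = 12 | 2·0+3·4 = 12
gcd(2,2,3) = 1

Coefficients: [2, 2, 3]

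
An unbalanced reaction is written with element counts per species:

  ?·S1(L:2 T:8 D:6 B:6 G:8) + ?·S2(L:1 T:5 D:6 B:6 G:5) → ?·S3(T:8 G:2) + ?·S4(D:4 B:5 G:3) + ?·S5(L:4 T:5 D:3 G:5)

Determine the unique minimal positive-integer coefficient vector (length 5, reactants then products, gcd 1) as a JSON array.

L: 3·2+2·1 = 8 | 3·0+6·0+2·4 = 8
T: 3·8+2·5 = 34 | 3·8+6·0+2·5 = 34
D: 3·6+2·6 = 30 | 3·0+6·4+2·3 = 30
B: 3·6+2·6 = 30 | 3·0+6·5+2·0 = 30
G: 3·8+2·5 = 34 | 3·2+6·3+2·5 = 34
gcd(3,2,3,6,2) = 1

Coefficients: [3, 2, 3, 6, 2]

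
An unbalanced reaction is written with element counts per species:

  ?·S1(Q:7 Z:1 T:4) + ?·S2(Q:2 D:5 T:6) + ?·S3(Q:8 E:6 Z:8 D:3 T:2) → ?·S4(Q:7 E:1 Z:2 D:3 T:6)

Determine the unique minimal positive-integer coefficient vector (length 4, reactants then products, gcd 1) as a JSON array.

Q: 4·7+3·2+1·8 = 42 | 6·7 = 42
E: 4·0+3·0+1·6 = 6 | 6·1 = 6
Z: 4·1+3·0+1·8 = 12 | 6·2 = 12
D: 4·0+3·5+1·3 = 18 | 6·3 = 18
T: 4·4+3·6+1·2 = 36 | 6·6 = 36
gcd(4,3,1,6) = 1

Coefficients: [4, 3, 1, 6]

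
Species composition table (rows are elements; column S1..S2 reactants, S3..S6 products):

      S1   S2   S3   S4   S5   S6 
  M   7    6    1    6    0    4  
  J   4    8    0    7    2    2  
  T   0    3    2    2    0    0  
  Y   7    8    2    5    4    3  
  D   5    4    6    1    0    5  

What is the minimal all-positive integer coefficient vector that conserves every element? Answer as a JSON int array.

Coefficients: [1, 6, 3, 6, 4, 1]

M: 1·7+6·6 = 43 | 3·1+6·6+4·0+1·4 = 43
J: 1·4+6·8 = 52 | 3·0+6·7+4·2+1·2 = 52
T: 1·0+6·3 = 18 | 3·2+6·2+4·0+1·0 = 18
Y: 1·7+6·8 = 55 | 3·2+6·5+4·4+1·3 = 55
D: 1·5+6·4 = 29 | 3·6+6·1+4·0+1·5 = 29
gcd(1,6,3,6,4,1) = 1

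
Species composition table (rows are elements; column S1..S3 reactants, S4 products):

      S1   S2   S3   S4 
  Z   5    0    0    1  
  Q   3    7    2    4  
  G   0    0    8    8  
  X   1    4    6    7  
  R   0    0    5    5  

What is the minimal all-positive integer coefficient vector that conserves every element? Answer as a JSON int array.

Z: 1·5+1·0+5·0 = 5 | 5·1 = 5
Q: 1·3+1·7+5·2 = 20 | 5·4 = 20
G: 1·0+1·0+5·8 = 40 | 5·8 = 40
X: 1·1+1·4+5·6 = 35 | 5·7 = 35
R: 1·0+1·0+5·5 = 25 | 5·5 = 25
gcd(1,1,5,5) = 1

Coefficients: [1, 1, 5, 5]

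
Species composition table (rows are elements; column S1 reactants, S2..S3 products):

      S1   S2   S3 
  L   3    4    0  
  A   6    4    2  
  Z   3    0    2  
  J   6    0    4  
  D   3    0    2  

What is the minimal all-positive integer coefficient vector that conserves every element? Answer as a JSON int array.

L: 4·3 = 12 | 3·4+6·0 = 12
A: 4·6 = 24 | 3·4+6·2 = 24
Z: 4·3 = 12 | 3·0+6·2 = 12
J: 4·6 = 24 | 3·0+6·4 = 24
D: 4·3 = 12 | 3·0+6·2 = 12
gcd(4,3,6) = 1

Coefficients: [4, 3, 6]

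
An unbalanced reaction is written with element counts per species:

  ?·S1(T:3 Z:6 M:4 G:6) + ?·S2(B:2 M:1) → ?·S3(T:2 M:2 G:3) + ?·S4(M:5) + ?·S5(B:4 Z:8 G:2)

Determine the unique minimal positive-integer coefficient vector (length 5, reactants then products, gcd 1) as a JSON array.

Coefficients: [4, 6, 6, 2, 3]

B: 4·0+6·2 = 12 | 6·0+2·0+3·4 = 12
T: 4·3+6·0 = 12 | 6·2+2·0+3·0 = 12
Z: 4·6+6·0 = 24 | 6·0+2·0+3·8 = 24
M: 4·4+6·1 = 22 | 6·2+2·5+3·0 = 22
G: 4·6+6·0 = 24 | 6·3+2·0+3·2 = 24
gcd(4,6,6,2,3) = 1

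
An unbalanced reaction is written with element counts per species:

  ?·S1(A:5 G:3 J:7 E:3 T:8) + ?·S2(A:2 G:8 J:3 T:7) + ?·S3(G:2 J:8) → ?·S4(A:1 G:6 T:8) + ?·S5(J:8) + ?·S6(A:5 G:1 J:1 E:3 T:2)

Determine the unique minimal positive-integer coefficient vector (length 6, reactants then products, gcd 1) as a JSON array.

Coefficients: [3, 2, 1, 4, 4, 3]

A: 3·5+2·2+1·0 = 19 | 4·1+4·0+3·5 = 19
G: 3·3+2·8+1·2 = 27 | 4·6+4·0+3·1 = 27
J: 3·7+2·3+1·8 = 35 | 4·0+4·8+3·1 = 35
E: 3·3+2·0+1·0 = 9 | 4·0+4·0+3·3 = 9
T: 3·8+2·7+1·0 = 38 | 4·8+4·0+3·2 = 38
gcd(3,2,1,4,4,3) = 1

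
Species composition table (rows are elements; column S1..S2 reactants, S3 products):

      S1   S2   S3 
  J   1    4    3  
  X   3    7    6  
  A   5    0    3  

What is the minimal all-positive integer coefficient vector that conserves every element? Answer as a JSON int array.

Coefficients: [3, 3, 5]

J: 3·1+3·4 = 15 | 5·3 = 15
X: 3·3+3·7 = 30 | 5·6 = 30
A: 3·5+3·0 = 15 | 5·3 = 15
gcd(3,3,5) = 1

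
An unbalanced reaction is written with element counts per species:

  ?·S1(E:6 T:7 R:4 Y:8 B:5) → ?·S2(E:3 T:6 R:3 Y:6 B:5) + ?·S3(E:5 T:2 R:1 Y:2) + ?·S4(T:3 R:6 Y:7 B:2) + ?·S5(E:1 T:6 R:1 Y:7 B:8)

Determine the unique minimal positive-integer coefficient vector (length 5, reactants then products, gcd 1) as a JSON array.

E: 5·6 = 30 | 3·3+4·5+1·0+1·1 = 30
T: 5·7 = 35 | 3·6+4·2+1·3+1·6 = 35
R: 5·4 = 20 | 3·3+4·1+1·6+1·1 = 20
Y: 5·8 = 40 | 3·6+4·2+1·7+1·7 = 40
B: 5·5 = 25 | 3·5+4·0+1·2+1·8 = 25
gcd(5,3,4,1,1) = 1

Coefficients: [5, 3, 4, 1, 1]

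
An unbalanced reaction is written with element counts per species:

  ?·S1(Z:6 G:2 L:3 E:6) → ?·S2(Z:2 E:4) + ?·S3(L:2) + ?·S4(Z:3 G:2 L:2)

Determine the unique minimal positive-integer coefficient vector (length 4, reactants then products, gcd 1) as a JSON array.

Coefficients: [2, 3, 1, 2]

Z: 2·6 = 12 | 3·2+1·0+2·3 = 12
G: 2·2 = 4 | 3·0+1·0+2·2 = 4
L: 2·3 = 6 | 3·0+1·2+2·2 = 6
E: 2·6 = 12 | 3·4+1·0+2·0 = 12
gcd(2,3,1,2) = 1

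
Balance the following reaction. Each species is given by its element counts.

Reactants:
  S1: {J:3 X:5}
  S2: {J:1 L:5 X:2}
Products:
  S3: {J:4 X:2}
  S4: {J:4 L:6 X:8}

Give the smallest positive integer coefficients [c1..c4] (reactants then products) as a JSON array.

Coefficients: [6, 6, 1, 5]

J: 6·3+6·1 = 24 | 1·4+5·4 = 24
L: 6·0+6·5 = 30 | 1·0+5·6 = 30
X: 6·5+6·2 = 42 | 1·2+5·8 = 42
gcd(6,6,1,5) = 1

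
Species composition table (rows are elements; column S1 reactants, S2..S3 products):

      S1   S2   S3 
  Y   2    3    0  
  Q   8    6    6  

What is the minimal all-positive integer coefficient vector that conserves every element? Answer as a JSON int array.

Y: 3·2 = 6 | 2·3+2·0 = 6
Q: 3·8 = 24 | 2·6+2·6 = 24
gcd(3,2,2) = 1

Coefficients: [3, 2, 2]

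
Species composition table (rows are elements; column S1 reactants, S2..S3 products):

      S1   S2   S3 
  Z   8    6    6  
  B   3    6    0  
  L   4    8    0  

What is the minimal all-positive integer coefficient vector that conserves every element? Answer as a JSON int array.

Coefficients: [6, 3, 5]

Z: 6·8 = 48 | 3·6+5·6 = 48
B: 6·3 = 18 | 3·6+5·0 = 18
L: 6·4 = 24 | 3·8+5·0 = 24
gcd(6,3,5) = 1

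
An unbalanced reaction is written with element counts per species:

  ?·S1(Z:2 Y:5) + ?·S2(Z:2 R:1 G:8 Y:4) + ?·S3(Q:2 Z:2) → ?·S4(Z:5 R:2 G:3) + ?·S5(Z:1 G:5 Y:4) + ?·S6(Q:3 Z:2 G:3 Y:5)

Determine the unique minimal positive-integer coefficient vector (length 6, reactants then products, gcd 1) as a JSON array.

Coefficients: [2, 4, 3, 2, 4, 2]

Q: 2·0+4·0+3·2 = 6 | 2·0+4·0+2·3 = 6
Z: 2·2+4·2+3·2 = 18 | 2·5+4·1+2·2 = 18
R: 2·0+4·1+3·0 = 4 | 2·2+4·0+2·0 = 4
G: 2·0+4·8+3·0 = 32 | 2·3+4·5+2·3 = 32
Y: 2·5+4·4+3·0 = 26 | 2·0+4·4+2·5 = 26
gcd(2,4,3,2,4,2) = 1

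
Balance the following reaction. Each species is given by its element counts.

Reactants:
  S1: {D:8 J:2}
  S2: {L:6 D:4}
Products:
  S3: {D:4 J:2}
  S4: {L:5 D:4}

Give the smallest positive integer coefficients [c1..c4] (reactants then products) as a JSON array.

L: 1·0+5·6 = 30 | 1·0+6·5 = 30
D: 1·8+5·4 = 28 | 1·4+6·4 = 28
J: 1·2+5·0 = 2 | 1·2+6·0 = 2
gcd(1,5,1,6) = 1

Coefficients: [1, 5, 1, 6]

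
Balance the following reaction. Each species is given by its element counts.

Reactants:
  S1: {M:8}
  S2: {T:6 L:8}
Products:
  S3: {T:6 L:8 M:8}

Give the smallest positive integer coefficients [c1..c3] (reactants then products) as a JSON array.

Coefficients: [1, 1, 1]

T: 1·0+1·6 = 6 | 1·6 = 6
L: 1·0+1·8 = 8 | 1·8 = 8
M: 1·8+1·0 = 8 | 1·8 = 8
gcd(1,1,1) = 1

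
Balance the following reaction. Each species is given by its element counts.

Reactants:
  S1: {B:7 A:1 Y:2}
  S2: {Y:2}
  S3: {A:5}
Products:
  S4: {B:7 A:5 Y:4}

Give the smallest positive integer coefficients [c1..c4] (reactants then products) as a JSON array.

Coefficients: [5, 5, 4, 5]

B: 5·7+5·0+4·0 = 35 | 5·7 = 35
A: 5·1+5·0+4·5 = 25 | 5·5 = 25
Y: 5·2+5·2+4·0 = 20 | 5·4 = 20
gcd(5,5,4,5) = 1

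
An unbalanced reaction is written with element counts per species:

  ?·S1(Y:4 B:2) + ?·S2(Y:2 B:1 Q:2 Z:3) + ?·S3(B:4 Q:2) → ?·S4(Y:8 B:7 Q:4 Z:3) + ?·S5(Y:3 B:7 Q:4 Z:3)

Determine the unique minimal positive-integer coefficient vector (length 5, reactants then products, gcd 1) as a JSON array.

Y: 5·4+5·2+5·0 = 30 | 3·8+2·3 = 30
B: 5·2+5·1+5·4 = 35 | 3·7+2·7 = 35
Q: 5·0+5·2+5·2 = 20 | 3·4+2·4 = 20
Z: 5·0+5·3+5·0 = 15 | 3·3+2·3 = 15
gcd(5,5,5,3,2) = 1

Coefficients: [5, 5, 5, 3, 2]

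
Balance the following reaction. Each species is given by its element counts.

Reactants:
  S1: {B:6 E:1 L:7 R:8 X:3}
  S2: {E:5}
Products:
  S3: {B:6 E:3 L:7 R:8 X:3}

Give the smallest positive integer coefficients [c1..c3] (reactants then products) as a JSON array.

B: 5·6+2·0 = 30 | 5·6 = 30
E: 5·1+2·5 = 15 | 5·3 = 15
L: 5·7+2·0 = 35 | 5·7 = 35
R: 5·8+2·0 = 40 | 5·8 = 40
X: 5·3+2·0 = 15 | 5·3 = 15
gcd(5,2,5) = 1

Coefficients: [5, 2, 5]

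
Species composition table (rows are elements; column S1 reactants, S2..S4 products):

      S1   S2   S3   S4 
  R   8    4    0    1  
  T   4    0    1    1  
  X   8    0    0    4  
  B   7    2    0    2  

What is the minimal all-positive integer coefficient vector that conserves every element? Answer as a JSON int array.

Coefficients: [2, 3, 4, 4]

R: 2·8 = 16 | 3·4+4·0+4·1 = 16
T: 2·4 = 8 | 3·0+4·1+4·1 = 8
X: 2·8 = 16 | 3·0+4·0+4·4 = 16
B: 2·7 = 14 | 3·2+4·0+4·2 = 14
gcd(2,3,4,4) = 1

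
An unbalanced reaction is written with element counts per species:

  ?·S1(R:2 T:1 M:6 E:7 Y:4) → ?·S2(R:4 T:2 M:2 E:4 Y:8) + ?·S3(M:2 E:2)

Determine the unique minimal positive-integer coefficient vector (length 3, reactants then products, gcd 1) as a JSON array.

Coefficients: [2, 1, 5]

R: 2·2 = 4 | 1·4+5·0 = 4
T: 2·1 = 2 | 1·2+5·0 = 2
M: 2·6 = 12 | 1·2+5·2 = 12
E: 2·7 = 14 | 1·4+5·2 = 14
Y: 2·4 = 8 | 1·8+5·0 = 8
gcd(2,1,5) = 1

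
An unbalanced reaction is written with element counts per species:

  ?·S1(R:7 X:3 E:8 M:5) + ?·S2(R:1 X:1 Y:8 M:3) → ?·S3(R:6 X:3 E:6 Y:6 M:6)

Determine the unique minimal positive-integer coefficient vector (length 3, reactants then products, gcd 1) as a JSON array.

Coefficients: [3, 3, 4]

R: 3·7+3·1 = 24 | 4·6 = 24
X: 3·3+3·1 = 12 | 4·3 = 12
E: 3·8+3·0 = 24 | 4·6 = 24
Y: 3·0+3·8 = 24 | 4·6 = 24
M: 3·5+3·3 = 24 | 4·6 = 24
gcd(3,3,4) = 1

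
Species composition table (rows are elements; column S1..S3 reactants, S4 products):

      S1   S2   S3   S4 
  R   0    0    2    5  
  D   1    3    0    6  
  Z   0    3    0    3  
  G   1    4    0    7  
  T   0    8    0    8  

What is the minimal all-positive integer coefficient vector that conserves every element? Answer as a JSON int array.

Coefficients: [6, 2, 5, 2]

R: 6·0+2·0+5·2 = 10 | 2·5 = 10
D: 6·1+2·3+5·0 = 12 | 2·6 = 12
Z: 6·0+2·3+5·0 = 6 | 2·3 = 6
G: 6·1+2·4+5·0 = 14 | 2·7 = 14
T: 6·0+2·8+5·0 = 16 | 2·8 = 16
gcd(6,2,5,2) = 1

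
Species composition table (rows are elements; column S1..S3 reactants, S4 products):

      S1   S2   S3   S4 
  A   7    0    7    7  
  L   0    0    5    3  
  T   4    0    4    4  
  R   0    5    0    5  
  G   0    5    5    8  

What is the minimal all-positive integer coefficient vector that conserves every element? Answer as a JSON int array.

Coefficients: [2, 5, 3, 5]

A: 2·7+5·0+3·7 = 35 | 5·7 = 35
L: 2·0+5·0+3·5 = 15 | 5·3 = 15
T: 2·4+5·0+3·4 = 20 | 5·4 = 20
R: 2·0+5·5+3·0 = 25 | 5·5 = 25
G: 2·0+5·5+3·5 = 40 | 5·8 = 40
gcd(2,5,3,5) = 1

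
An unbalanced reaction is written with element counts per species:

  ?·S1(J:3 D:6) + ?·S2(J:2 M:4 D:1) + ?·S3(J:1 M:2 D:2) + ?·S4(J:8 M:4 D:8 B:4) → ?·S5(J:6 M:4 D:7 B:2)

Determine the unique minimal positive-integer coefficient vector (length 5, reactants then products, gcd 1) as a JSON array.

J: 2·3+2·2+2·1+3·8 = 36 | 6·6 = 36
M: 2·0+2·4+2·2+3·4 = 24 | 6·4 = 24
D: 2·6+2·1+2·2+3·8 = 42 | 6·7 = 42
B: 2·0+2·0+2·0+3·4 = 12 | 6·2 = 12
gcd(2,2,2,3,6) = 1

Coefficients: [2, 2, 2, 3, 6]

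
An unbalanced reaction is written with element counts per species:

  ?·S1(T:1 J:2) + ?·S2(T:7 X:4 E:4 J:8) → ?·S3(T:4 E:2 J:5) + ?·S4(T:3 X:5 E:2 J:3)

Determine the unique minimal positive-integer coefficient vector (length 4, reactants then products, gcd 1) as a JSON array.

T: 1·1+5·7 = 36 | 6·4+4·3 = 36
X: 1·0+5·4 = 20 | 6·0+4·5 = 20
E: 1·0+5·4 = 20 | 6·2+4·2 = 20
J: 1·2+5·8 = 42 | 6·5+4·3 = 42
gcd(1,5,6,4) = 1

Coefficients: [1, 5, 6, 4]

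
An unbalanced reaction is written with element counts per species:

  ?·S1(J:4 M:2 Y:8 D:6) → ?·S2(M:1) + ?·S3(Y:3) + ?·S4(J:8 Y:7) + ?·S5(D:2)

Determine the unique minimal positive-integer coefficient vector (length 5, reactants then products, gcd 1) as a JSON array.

J: 2·4 = 8 | 4·0+3·0+1·8+6·0 = 8
M: 2·2 = 4 | 4·1+3·0+1·0+6·0 = 4
Y: 2·8 = 16 | 4·0+3·3+1·7+6·0 = 16
D: 2·6 = 12 | 4·0+3·0+1·0+6·2 = 12
gcd(2,4,3,1,6) = 1

Coefficients: [2, 4, 3, 1, 6]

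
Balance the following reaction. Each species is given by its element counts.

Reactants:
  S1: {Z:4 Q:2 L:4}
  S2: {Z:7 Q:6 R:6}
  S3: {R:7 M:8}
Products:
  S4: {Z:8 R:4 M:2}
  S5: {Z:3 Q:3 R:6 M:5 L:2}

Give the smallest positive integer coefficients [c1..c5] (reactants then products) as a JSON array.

Z: 3·4+2·7+4·0 = 26 | 1·8+6·3 = 26
Q: 3·2+2·6+4·0 = 18 | 1·0+6·3 = 18
R: 3·0+2·6+4·7 = 40 | 1·4+6·6 = 40
M: 3·0+2·0+4·8 = 32 | 1·2+6·5 = 32
L: 3·4+2·0+4·0 = 12 | 1·0+6·2 = 12
gcd(3,2,4,1,6) = 1

Coefficients: [3, 2, 4, 1, 6]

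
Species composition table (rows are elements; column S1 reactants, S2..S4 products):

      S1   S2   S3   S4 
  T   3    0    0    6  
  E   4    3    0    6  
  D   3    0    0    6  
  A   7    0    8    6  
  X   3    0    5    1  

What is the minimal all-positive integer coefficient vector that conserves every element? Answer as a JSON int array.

Coefficients: [6, 2, 3, 3]

T: 6·3 = 18 | 2·0+3·0+3·6 = 18
E: 6·4 = 24 | 2·3+3·0+3·6 = 24
D: 6·3 = 18 | 2·0+3·0+3·6 = 18
A: 6·7 = 42 | 2·0+3·8+3·6 = 42
X: 6·3 = 18 | 2·0+3·5+3·1 = 18
gcd(6,2,3,3) = 1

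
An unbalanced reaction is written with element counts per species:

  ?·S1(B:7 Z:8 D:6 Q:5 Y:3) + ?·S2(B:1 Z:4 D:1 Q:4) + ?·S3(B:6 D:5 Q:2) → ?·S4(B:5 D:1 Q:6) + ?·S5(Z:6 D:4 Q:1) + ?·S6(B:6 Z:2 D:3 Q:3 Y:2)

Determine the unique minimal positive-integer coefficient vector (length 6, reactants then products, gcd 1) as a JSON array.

B: 4·7+1·1+2·6 = 41 | 1·5+4·0+6·6 = 41
Z: 4·8+1·4+2·0 = 36 | 1·0+4·6+6·2 = 36
D: 4·6+1·1+2·5 = 35 | 1·1+4·4+6·3 = 35
Q: 4·5+1·4+2·2 = 28 | 1·6+4·1+6·3 = 28
Y: 4·3+1·0+2·0 = 12 | 1·0+4·0+6·2 = 12
gcd(4,1,2,1,4,6) = 1

Coefficients: [4, 1, 2, 1, 4, 6]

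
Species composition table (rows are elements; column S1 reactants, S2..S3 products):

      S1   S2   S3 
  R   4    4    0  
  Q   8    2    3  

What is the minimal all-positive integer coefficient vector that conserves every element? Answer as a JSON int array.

Coefficients: [1, 1, 2]

R: 1·4 = 4 | 1·4+2·0 = 4
Q: 1·8 = 8 | 1·2+2·3 = 8
gcd(1,1,2) = 1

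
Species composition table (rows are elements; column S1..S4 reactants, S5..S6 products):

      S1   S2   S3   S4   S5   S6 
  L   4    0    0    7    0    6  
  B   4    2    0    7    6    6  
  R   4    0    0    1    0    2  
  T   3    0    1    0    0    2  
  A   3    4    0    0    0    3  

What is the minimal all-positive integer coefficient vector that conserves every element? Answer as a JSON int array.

Coefficients: [2, 3, 6, 4, 1, 6]

L: 2·4+3·0+6·0+4·7 = 36 | 1·0+6·6 = 36
B: 2·4+3·2+6·0+4·7 = 42 | 1·6+6·6 = 42
R: 2·4+3·0+6·0+4·1 = 12 | 1·0+6·2 = 12
T: 2·3+3·0+6·1+4·0 = 12 | 1·0+6·2 = 12
A: 2·3+3·4+6·0+4·0 = 18 | 1·0+6·3 = 18
gcd(2,3,6,4,1,6) = 1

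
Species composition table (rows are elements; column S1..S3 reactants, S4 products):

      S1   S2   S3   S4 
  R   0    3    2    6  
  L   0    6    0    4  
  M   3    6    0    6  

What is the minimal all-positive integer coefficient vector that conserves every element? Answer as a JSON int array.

R: 2·0+2·3+6·2 = 18 | 3·6 = 18
L: 2·0+2·6+6·0 = 12 | 3·4 = 12
M: 2·3+2·6+6·0 = 18 | 3·6 = 18
gcd(2,2,6,3) = 1

Coefficients: [2, 2, 6, 3]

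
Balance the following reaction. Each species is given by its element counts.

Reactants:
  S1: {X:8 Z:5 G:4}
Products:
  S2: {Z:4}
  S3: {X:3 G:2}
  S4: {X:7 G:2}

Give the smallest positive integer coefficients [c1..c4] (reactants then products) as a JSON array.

Coefficients: [4, 5, 6, 2]

X: 4·8 = 32 | 5·0+6·3+2·7 = 32
Z: 4·5 = 20 | 5·4+6·0+2·0 = 20
G: 4·4 = 16 | 5·0+6·2+2·2 = 16
gcd(4,5,6,2) = 1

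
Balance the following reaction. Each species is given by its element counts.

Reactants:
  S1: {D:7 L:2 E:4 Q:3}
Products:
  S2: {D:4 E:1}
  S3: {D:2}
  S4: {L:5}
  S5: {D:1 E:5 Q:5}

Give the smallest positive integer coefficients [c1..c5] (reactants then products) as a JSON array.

D: 5·7 = 35 | 5·4+6·2+2·0+3·1 = 35
L: 5·2 = 10 | 5·0+6·0+2·5+3·0 = 10
E: 5·4 = 20 | 5·1+6·0+2·0+3·5 = 20
Q: 5·3 = 15 | 5·0+6·0+2·0+3·5 = 15
gcd(5,5,6,2,3) = 1

Coefficients: [5, 5, 6, 2, 3]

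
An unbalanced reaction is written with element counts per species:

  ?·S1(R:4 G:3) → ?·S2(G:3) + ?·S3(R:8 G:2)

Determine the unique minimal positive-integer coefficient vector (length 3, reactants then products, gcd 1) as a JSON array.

Coefficients: [6, 4, 3]

R: 6·4 = 24 | 4·0+3·8 = 24
G: 6·3 = 18 | 4·3+3·2 = 18
gcd(6,4,3) = 1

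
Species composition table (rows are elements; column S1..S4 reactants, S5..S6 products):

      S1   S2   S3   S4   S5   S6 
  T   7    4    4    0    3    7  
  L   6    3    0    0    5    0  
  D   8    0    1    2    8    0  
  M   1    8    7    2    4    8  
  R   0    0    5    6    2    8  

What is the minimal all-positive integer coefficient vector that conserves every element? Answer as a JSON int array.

Coefficients: [4, 2, 6, 5, 6, 6]

T: 4·7+2·4+6·4+5·0 = 60 | 6·3+6·7 = 60
L: 4·6+2·3+6·0+5·0 = 30 | 6·5+6·0 = 30
D: 4·8+2·0+6·1+5·2 = 48 | 6·8+6·0 = 48
M: 4·1+2·8+6·7+5·2 = 72 | 6·4+6·8 = 72
R: 4·0+2·0+6·5+5·6 = 60 | 6·2+6·8 = 60
gcd(4,2,6,5,6,6) = 1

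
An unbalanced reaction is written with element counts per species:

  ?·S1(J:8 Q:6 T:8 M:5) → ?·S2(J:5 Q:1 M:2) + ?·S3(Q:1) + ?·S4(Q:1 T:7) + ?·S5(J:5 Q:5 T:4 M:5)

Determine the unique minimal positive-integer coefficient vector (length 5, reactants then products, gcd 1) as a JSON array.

Coefficients: [5, 5, 6, 4, 3]

J: 5·8 = 40 | 5·5+6·0+4·0+3·5 = 40
Q: 5·6 = 30 | 5·1+6·1+4·1+3·5 = 30
T: 5·8 = 40 | 5·0+6·0+4·7+3·4 = 40
M: 5·5 = 25 | 5·2+6·0+4·0+3·5 = 25
gcd(5,5,6,4,3) = 1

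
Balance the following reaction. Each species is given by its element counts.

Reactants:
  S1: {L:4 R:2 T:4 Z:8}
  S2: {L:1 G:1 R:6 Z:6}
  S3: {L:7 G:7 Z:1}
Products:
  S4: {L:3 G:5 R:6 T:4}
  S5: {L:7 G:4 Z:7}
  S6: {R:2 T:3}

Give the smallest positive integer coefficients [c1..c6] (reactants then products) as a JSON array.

Coefficients: [4, 1, 4, 1, 6, 4]

L: 4·4+1·1+4·7 = 45 | 1·3+6·7+4·0 = 45
G: 4·0+1·1+4·7 = 29 | 1·5+6·4+4·0 = 29
R: 4·2+1·6+4·0 = 14 | 1·6+6·0+4·2 = 14
T: 4·4+1·0+4·0 = 16 | 1·4+6·0+4·3 = 16
Z: 4·8+1·6+4·1 = 42 | 1·0+6·7+4·0 = 42
gcd(4,1,4,1,6,4) = 1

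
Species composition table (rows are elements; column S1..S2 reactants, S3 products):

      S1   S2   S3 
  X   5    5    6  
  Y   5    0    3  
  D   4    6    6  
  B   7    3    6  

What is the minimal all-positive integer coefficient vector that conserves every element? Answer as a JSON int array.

Coefficients: [3, 3, 5]

X: 3·5+3·5 = 30 | 5·6 = 30
Y: 3·5+3·0 = 15 | 5·3 = 15
D: 3·4+3·6 = 30 | 5·6 = 30
B: 3·7+3·3 = 30 | 5·6 = 30
gcd(3,3,5) = 1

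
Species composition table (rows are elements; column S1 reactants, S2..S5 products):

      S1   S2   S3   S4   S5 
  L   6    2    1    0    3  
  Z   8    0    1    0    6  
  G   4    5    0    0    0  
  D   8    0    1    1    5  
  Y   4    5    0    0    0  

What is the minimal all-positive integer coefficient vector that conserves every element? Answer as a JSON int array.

L: 5·6 = 30 | 4·2+4·1+6·0+6·3 = 30
Z: 5·8 = 40 | 4·0+4·1+6·0+6·6 = 40
G: 5·4 = 20 | 4·5+4·0+6·0+6·0 = 20
D: 5·8 = 40 | 4·0+4·1+6·1+6·5 = 40
Y: 5·4 = 20 | 4·5+4·0+6·0+6·0 = 20
gcd(5,4,4,6,6) = 1

Coefficients: [5, 4, 4, 6, 6]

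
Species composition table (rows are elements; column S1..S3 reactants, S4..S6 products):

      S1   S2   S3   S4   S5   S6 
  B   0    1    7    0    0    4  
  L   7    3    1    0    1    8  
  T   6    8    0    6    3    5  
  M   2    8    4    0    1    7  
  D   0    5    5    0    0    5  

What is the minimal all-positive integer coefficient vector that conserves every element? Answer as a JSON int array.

Coefficients: [6, 3, 3, 2, 6, 6]

B: 6·0+3·1+3·7 = 24 | 2·0+6·0+6·4 = 24
L: 6·7+3·3+3·1 = 54 | 2·0+6·1+6·8 = 54
T: 6·6+3·8+3·0 = 60 | 2·6+6·3+6·5 = 60
M: 6·2+3·8+3·4 = 48 | 2·0+6·1+6·7 = 48
D: 6·0+3·5+3·5 = 30 | 2·0+6·0+6·5 = 30
gcd(6,3,3,2,6,6) = 1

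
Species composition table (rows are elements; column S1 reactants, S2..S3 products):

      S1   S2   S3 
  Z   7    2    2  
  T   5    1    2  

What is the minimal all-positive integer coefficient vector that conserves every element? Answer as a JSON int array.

Coefficients: [2, 4, 3]

Z: 2·7 = 14 | 4·2+3·2 = 14
T: 2·5 = 10 | 4·1+3·2 = 10
gcd(2,4,3) = 1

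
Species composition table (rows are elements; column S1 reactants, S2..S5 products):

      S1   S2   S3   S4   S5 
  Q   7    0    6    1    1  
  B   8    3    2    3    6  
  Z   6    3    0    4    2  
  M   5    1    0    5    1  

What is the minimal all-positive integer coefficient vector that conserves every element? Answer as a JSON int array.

Q: 5·7 = 35 | 4·0+5·6+4·1+1·1 = 35
B: 5·8 = 40 | 4·3+5·2+4·3+1·6 = 40
Z: 5·6 = 30 | 4·3+5·0+4·4+1·2 = 30
M: 5·5 = 25 | 4·1+5·0+4·5+1·1 = 25
gcd(5,4,5,4,1) = 1

Coefficients: [5, 4, 5, 4, 1]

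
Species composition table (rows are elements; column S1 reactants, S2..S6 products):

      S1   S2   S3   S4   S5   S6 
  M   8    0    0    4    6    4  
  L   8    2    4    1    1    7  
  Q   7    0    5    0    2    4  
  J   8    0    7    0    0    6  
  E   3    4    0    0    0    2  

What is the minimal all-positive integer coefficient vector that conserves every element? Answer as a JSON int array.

M: 6·8 = 48 | 4·0+6·0+5·4+4·6+1·4 = 48
L: 6·8 = 48 | 4·2+6·4+5·1+4·1+1·7 = 48
Q: 6·7 = 42 | 4·0+6·5+5·0+4·2+1·4 = 42
J: 6·8 = 48 | 4·0+6·7+5·0+4·0+1·6 = 48
E: 6·3 = 18 | 4·4+6·0+5·0+4·0+1·2 = 18
gcd(6,4,6,5,4,1) = 1

Coefficients: [6, 4, 6, 5, 4, 1]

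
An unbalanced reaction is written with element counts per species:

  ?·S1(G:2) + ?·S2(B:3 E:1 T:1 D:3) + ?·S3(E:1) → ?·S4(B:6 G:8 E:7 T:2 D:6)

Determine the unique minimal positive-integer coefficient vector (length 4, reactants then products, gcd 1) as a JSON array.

B: 4·0+2·3+5·0 = 6 | 1·6 = 6
G: 4·2+2·0+5·0 = 8 | 1·8 = 8
E: 4·0+2·1+5·1 = 7 | 1·7 = 7
T: 4·0+2·1+5·0 = 2 | 1·2 = 2
D: 4·0+2·3+5·0 = 6 | 1·6 = 6
gcd(4,2,5,1) = 1

Coefficients: [4, 2, 5, 1]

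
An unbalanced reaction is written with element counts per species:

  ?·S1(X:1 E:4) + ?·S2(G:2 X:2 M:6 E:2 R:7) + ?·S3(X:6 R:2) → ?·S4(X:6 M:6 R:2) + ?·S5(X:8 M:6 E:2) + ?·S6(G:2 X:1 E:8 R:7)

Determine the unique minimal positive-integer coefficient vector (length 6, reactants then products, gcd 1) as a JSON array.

Coefficients: [5, 3, 2, 2, 1, 3]

G: 5·0+3·2+2·0 = 6 | 2·0+1·0+3·2 = 6
X: 5·1+3·2+2·6 = 23 | 2·6+1·8+3·1 = 23
M: 5·0+3·6+2·0 = 18 | 2·6+1·6+3·0 = 18
E: 5·4+3·2+2·0 = 26 | 2·0+1·2+3·8 = 26
R: 5·0+3·7+2·2 = 25 | 2·2+1·0+3·7 = 25
gcd(5,3,2,2,1,3) = 1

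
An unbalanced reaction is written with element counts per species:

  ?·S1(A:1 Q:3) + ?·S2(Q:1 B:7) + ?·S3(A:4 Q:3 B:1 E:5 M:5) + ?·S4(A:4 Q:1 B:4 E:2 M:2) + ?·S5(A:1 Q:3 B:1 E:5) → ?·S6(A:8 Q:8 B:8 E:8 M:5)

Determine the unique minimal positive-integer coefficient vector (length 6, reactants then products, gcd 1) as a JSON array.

Coefficients: [5, 2, 3, 5, 3, 5]

A: 5·1+2·0+3·4+5·4+3·1 = 40 | 5·8 = 40
Q: 5·3+2·1+3·3+5·1+3·3 = 40 | 5·8 = 40
B: 5·0+2·7+3·1+5·4+3·1 = 40 | 5·8 = 40
E: 5·0+2·0+3·5+5·2+3·5 = 40 | 5·8 = 40
M: 5·0+2·0+3·5+5·2+3·0 = 25 | 5·5 = 25
gcd(5,2,3,5,3,5) = 1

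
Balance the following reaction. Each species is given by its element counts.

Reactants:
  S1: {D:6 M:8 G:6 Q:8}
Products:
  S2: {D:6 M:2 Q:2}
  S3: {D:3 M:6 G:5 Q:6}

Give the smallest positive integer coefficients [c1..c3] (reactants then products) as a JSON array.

Coefficients: [5, 2, 6]

D: 5·6 = 30 | 2·6+6·3 = 30
M: 5·8 = 40 | 2·2+6·6 = 40
G: 5·6 = 30 | 2·0+6·5 = 30
Q: 5·8 = 40 | 2·2+6·6 = 40
gcd(5,2,6) = 1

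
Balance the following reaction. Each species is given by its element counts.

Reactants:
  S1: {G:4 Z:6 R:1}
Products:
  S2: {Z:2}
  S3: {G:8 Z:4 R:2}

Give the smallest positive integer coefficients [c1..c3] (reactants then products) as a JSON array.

G: 2·4 = 8 | 4·0+1·8 = 8
Z: 2·6 = 12 | 4·2+1·4 = 12
R: 2·1 = 2 | 4·0+1·2 = 2
gcd(2,4,1) = 1

Coefficients: [2, 4, 1]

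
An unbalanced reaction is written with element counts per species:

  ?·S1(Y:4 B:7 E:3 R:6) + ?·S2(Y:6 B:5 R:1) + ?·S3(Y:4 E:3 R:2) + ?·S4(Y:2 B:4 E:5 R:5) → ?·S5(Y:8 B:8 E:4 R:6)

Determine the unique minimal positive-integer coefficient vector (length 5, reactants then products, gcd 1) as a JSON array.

Coefficients: [3, 3, 2, 1, 5]

Y: 3·4+3·6+2·4+1·2 = 40 | 5·8 = 40
B: 3·7+3·5+2·0+1·4 = 40 | 5·8 = 40
E: 3·3+3·0+2·3+1·5 = 20 | 5·4 = 20
R: 3·6+3·1+2·2+1·5 = 30 | 5·6 = 30
gcd(3,3,2,1,5) = 1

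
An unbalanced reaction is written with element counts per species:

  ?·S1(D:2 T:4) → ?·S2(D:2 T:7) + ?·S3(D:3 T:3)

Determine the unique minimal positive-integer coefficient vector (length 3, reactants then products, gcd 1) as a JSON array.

Coefficients: [5, 2, 2]

D: 5·2 = 10 | 2·2+2·3 = 10
T: 5·4 = 20 | 2·7+2·3 = 20
gcd(5,2,2) = 1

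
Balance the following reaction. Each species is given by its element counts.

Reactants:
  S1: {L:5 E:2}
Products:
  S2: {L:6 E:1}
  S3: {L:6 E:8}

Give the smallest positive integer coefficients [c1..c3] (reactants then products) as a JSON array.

L: 6·5 = 30 | 4·6+1·6 = 30
E: 6·2 = 12 | 4·1+1·8 = 12
gcd(6,4,1) = 1

Coefficients: [6, 4, 1]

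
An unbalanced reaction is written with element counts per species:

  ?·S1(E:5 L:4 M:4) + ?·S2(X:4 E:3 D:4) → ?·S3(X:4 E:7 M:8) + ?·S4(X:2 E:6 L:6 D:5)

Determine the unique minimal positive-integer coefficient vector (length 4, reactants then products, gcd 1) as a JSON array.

Coefficients: [6, 5, 3, 4]

X: 6·0+5·4 = 20 | 3·4+4·2 = 20
E: 6·5+5·3 = 45 | 3·7+4·6 = 45
L: 6·4+5·0 = 24 | 3·0+4·6 = 24
M: 6·4+5·0 = 24 | 3·8+4·0 = 24
D: 6·0+5·4 = 20 | 3·0+4·5 = 20
gcd(6,5,3,4) = 1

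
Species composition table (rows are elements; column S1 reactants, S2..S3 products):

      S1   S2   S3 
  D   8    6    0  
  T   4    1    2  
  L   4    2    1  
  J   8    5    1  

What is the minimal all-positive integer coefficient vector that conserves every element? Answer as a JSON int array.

Coefficients: [3, 4, 4]

D: 3·8 = 24 | 4·6+4·0 = 24
T: 3·4 = 12 | 4·1+4·2 = 12
L: 3·4 = 12 | 4·2+4·1 = 12
J: 3·8 = 24 | 4·5+4·1 = 24
gcd(3,4,4) = 1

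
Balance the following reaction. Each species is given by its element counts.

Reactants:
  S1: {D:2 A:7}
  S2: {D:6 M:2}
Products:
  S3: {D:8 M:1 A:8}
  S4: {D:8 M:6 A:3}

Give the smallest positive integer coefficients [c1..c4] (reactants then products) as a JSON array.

Coefficients: [5, 5, 4, 1]

D: 5·2+5·6 = 40 | 4·8+1·8 = 40
M: 5·0+5·2 = 10 | 4·1+1·6 = 10
A: 5·7+5·0 = 35 | 4·8+1·3 = 35
gcd(5,5,4,1) = 1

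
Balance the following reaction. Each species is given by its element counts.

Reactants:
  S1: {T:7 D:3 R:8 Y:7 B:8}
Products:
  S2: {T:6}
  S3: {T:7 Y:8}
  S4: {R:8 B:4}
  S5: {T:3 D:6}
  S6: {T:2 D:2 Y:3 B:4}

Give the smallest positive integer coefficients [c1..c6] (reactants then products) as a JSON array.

Coefficients: [6, 1, 3, 6, 1, 6]

T: 6·7 = 42 | 1·6+3·7+6·0+1·3+6·2 = 42
D: 6·3 = 18 | 1·0+3·0+6·0+1·6+6·2 = 18
R: 6·8 = 48 | 1·0+3·0+6·8+1·0+6·0 = 48
Y: 6·7 = 42 | 1·0+3·8+6·0+1·0+6·3 = 42
B: 6·8 = 48 | 1·0+3·0+6·4+1·0+6·4 = 48
gcd(6,1,3,6,1,6) = 1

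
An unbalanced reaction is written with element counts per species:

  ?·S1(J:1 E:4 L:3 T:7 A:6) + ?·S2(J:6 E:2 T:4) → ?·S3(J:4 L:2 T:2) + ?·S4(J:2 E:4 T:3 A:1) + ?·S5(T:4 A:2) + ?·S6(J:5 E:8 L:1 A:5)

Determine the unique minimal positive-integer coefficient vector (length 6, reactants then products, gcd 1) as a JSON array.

Coefficients: [3, 4, 4, 3, 5, 1]

J: 3·1+4·6 = 27 | 4·4+3·2+5·0+1·5 = 27
E: 3·4+4·2 = 20 | 4·0+3·4+5·0+1·8 = 20
L: 3·3+4·0 = 9 | 4·2+3·0+5·0+1·1 = 9
T: 3·7+4·4 = 37 | 4·2+3·3+5·4+1·0 = 37
A: 3·6+4·0 = 18 | 4·0+3·1+5·2+1·5 = 18
gcd(3,4,4,3,5,1) = 1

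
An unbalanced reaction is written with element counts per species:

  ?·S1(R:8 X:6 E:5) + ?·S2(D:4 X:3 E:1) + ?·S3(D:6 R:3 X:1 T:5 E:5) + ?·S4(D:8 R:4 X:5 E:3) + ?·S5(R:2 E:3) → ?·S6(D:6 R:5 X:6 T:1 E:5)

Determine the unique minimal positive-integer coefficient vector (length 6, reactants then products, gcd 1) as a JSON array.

D: 2·0+4·4+1·6+1·8+1·0 = 30 | 5·6 = 30
R: 2·8+4·0+1·3+1·4+1·2 = 25 | 5·5 = 25
X: 2·6+4·3+1·1+1·5+1·0 = 30 | 5·6 = 30
T: 2·0+4·0+1·5+1·0+1·0 = 5 | 5·1 = 5
E: 2·5+4·1+1·5+1·3+1·3 = 25 | 5·5 = 25
gcd(2,4,1,1,1,5) = 1

Coefficients: [2, 4, 1, 1, 1, 5]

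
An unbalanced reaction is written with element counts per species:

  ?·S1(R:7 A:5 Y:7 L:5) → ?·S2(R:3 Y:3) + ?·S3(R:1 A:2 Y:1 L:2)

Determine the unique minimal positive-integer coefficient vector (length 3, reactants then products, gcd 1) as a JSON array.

R: 2·7 = 14 | 3·3+5·1 = 14
A: 2·5 = 10 | 3·0+5·2 = 10
Y: 2·7 = 14 | 3·3+5·1 = 14
L: 2·5 = 10 | 3·0+5·2 = 10
gcd(2,3,5) = 1

Coefficients: [2, 3, 5]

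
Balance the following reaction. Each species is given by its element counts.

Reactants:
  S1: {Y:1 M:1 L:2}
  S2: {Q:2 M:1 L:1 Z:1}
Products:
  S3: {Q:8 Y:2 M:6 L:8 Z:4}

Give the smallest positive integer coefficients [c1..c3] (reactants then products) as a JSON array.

Coefficients: [2, 4, 1]

Q: 2·0+4·2 = 8 | 1·8 = 8
Y: 2·1+4·0 = 2 | 1·2 = 2
M: 2·1+4·1 = 6 | 1·6 = 6
L: 2·2+4·1 = 8 | 1·8 = 8
Z: 2·0+4·1 = 4 | 1·4 = 4
gcd(2,4,1) = 1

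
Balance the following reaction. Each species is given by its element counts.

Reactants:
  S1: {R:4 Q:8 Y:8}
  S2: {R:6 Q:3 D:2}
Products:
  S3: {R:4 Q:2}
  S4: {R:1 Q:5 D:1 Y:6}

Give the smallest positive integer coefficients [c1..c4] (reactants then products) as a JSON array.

R: 3·4+2·6 = 24 | 5·4+4·1 = 24
Q: 3·8+2·3 = 30 | 5·2+4·5 = 30
D: 3·0+2·2 = 4 | 5·0+4·1 = 4
Y: 3·8+2·0 = 24 | 5·0+4·6 = 24
gcd(3,2,5,4) = 1

Coefficients: [3, 2, 5, 4]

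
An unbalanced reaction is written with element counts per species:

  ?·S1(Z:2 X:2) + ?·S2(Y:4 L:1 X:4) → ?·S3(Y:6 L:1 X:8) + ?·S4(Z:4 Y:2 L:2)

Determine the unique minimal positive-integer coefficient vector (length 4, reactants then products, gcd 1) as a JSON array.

Z: 2·2+5·0 = 4 | 3·0+1·4 = 4
Y: 2·0+5·4 = 20 | 3·6+1·2 = 20
L: 2·0+5·1 = 5 | 3·1+1·2 = 5
X: 2·2+5·4 = 24 | 3·8+1·0 = 24
gcd(2,5,3,1) = 1

Coefficients: [2, 5, 3, 1]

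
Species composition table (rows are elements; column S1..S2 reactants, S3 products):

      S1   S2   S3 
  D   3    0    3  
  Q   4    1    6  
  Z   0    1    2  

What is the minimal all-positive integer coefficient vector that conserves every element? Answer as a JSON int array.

Coefficients: [1, 2, 1]

D: 1·3+2·0 = 3 | 1·3 = 3
Q: 1·4+2·1 = 6 | 1·6 = 6
Z: 1·0+2·1 = 2 | 1·2 = 2
gcd(1,2,1) = 1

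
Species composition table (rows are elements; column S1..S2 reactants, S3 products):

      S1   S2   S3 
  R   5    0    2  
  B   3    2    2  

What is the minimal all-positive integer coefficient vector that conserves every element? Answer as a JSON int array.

Coefficients: [2, 2, 5]

R: 2·5+2·0 = 10 | 5·2 = 10
B: 2·3+2·2 = 10 | 5·2 = 10
gcd(2,2,5) = 1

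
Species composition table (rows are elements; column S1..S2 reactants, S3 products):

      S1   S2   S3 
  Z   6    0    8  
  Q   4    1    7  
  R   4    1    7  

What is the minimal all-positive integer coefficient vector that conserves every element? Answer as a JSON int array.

Coefficients: [4, 5, 3]

Z: 4·6+5·0 = 24 | 3·8 = 24
Q: 4·4+5·1 = 21 | 3·7 = 21
R: 4·4+5·1 = 21 | 3·7 = 21
gcd(4,5,3) = 1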